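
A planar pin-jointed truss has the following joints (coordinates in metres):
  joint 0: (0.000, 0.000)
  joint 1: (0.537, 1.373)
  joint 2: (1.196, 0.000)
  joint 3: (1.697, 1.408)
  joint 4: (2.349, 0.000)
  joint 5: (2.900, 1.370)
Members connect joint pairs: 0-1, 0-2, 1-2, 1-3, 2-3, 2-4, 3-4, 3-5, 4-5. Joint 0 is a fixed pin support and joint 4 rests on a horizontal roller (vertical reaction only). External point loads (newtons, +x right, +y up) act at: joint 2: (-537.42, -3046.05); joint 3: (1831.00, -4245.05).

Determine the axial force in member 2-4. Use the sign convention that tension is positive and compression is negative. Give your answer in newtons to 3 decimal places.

2646.521

N=6 nodes, M=9 members, R=3 reactions → 2N=12, M+R=12
member 0 (0-1): L=1.4743, (cx,cy)=(0.3642,0.9313)
member 1 (0-2): L=1.1960, (cx,cy)=(1.0000,0.0000)
member 2 (1-2): L=1.5230, (cx,cy)=(0.4327,-0.9015)
member 3 (1-3): L=1.1605, (cx,cy)=(0.9995,0.0302)
member 4 (2-3): L=1.4945, (cx,cy)=(0.3352,0.9421)
member 5 (2-4): L=1.1530, (cx,cy)=(1.0000,0.0000)
member 6 (3-4): L=1.5516, (cx,cy)=(0.4202,-0.9074)
member 7 (3-5): L=1.2036, (cx,cy)=(0.9995,-0.0316)
member 8 (4-5): L=1.4767, (cx,cy)=(0.3731,0.9278)
solve A·x = −loads:
  F[0-1] = -1692.1599 N (compression)
  F[0-2] = +1909.9423 N (tension)
  F[1-2] = +1702.7493 N (tension)
  F[1-3] = -1353.7743 N (compression)
  F[2-3] = +1603.7670 N (tension)
  F[2-4] = +2646.5211 N (tension)
  F[3-4] = -6298.2088 N (compression)
  F[3-5] = +0.0000 N (tension)
  F[4-5] = -0.0000 N (compression)
  Rx@0 = -1293.5800 N
  Ry@0 = +1575.9133 N
  Ry@4 = +5715.1867 N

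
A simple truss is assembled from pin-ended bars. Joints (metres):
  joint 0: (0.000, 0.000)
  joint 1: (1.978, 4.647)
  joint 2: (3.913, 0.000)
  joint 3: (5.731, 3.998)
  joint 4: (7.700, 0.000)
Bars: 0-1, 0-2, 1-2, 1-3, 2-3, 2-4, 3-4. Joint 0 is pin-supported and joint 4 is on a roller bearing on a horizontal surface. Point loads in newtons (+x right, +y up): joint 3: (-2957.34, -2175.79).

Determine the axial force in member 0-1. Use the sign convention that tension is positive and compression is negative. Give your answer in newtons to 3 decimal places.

-2273.512

N=5 nodes, M=7 members, R=3 reactions → 2N=10, M+R=10
member 0 (0-1): L=5.0505, (cx,cy)=(0.3916,0.9201)
member 1 (0-2): L=3.9130, (cx,cy)=(1.0000,0.0000)
member 2 (1-2): L=5.0338, (cx,cy)=(0.3844,-0.9232)
member 3 (1-3): L=3.8087, (cx,cy)=(0.9854,-0.1704)
member 4 (2-3): L=4.3919, (cx,cy)=(0.4139,0.9103)
member 5 (2-4): L=3.7870, (cx,cy)=(1.0000,0.0000)
member 6 (3-4): L=4.4566, (cx,cy)=(0.4418,-0.8971)
solve A·x = −loads:
  F[0-1] = -2273.5121 N (compression)
  F[0-2] = -2066.9238 N (compression)
  F[1-2] = +2621.5658 N (tension)
  F[1-3] = -1926.3284 N (compression)
  F[2-3] = -2658.6038 N (compression)
  F[2-4] = +41.3190 N (tension)
  F[3-4] = -93.5199 N (compression)
  Rx@0 = +2957.3400 N
  Ry@0 = +2091.8930 N
  Ry@4 = +83.8970 N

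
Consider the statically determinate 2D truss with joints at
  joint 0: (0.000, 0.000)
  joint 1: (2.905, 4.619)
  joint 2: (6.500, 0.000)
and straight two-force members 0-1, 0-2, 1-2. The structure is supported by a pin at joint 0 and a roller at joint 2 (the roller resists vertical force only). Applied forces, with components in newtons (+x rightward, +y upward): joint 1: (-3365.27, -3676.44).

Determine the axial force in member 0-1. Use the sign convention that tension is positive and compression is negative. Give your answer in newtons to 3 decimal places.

N=3 nodes, M=3 members, R=3 reactions → 2N=6, M+R=6
member 0 (0-1): L=5.4566, (cx,cy)=(0.5324,0.8465)
member 1 (0-2): L=6.5000, (cx,cy)=(1.0000,0.0000)
member 2 (1-2): L=5.8531, (cx,cy)=(0.6142,-0.7891)
solve A·x = −loads:
  F[0-1] = -5227.1188 N (compression)
  F[0-2] = -582.4279 N (compression)
  F[1-2] = +948.2696 N (tension)
  Rx@0 = +3365.2700 N
  Ry@0 = +4424.7668 N
  Ry@2 = -748.3268 N

-5227.119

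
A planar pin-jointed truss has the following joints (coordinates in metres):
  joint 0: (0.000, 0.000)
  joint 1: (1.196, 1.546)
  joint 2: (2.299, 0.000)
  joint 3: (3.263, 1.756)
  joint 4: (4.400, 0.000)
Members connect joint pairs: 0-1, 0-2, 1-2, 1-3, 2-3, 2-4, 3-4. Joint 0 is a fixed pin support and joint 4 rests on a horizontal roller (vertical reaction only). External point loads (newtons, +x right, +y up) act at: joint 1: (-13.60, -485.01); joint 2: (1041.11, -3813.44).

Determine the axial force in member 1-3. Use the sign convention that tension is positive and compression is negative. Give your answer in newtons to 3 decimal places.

-2699.634

N=5 nodes, M=7 members, R=3 reactions → 2N=10, M+R=10
member 0 (0-1): L=1.9546, (cx,cy)=(0.6119,0.7909)
member 1 (0-2): L=2.2990, (cx,cy)=(1.0000,0.0000)
member 2 (1-2): L=1.8991, (cx,cy)=(0.5808,-0.8141)
member 3 (1-3): L=2.0776, (cx,cy)=(0.9949,0.1011)
member 4 (2-3): L=2.0032, (cx,cy)=(0.4812,0.8766)
member 5 (2-4): L=2.1010, (cx,cy)=(1.0000,0.0000)
member 6 (3-4): L=2.0920, (cx,cy)=(0.5435,-0.8394)
solve A·x = −loads:
  F[0-1] = -2754.7619 N (compression)
  F[0-2] = +2713.1054 N (tension)
  F[1-2] = +1745.5766 N (tension)
  F[1-3] = -2699.6342 N (compression)
  F[2-3] = +2729.2501 N (tension)
  F[2-4] = +1372.4149 N (tension)
  F[3-4] = -2525.1011 N (compression)
  Rx@0 = -1027.5100 N
  Ry@0 = +2178.8716 N
  Ry@4 = +2119.5784 N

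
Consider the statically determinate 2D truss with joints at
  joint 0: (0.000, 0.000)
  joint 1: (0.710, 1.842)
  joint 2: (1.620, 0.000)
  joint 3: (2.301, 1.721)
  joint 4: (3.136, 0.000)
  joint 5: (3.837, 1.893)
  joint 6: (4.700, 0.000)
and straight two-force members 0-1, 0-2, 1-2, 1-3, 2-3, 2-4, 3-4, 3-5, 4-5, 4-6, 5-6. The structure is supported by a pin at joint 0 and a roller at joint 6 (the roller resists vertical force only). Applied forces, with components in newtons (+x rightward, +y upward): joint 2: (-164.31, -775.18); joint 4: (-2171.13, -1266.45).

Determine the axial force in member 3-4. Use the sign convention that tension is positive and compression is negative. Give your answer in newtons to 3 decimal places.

N=7 nodes, M=11 members, R=3 reactions → 2N=14, M+R=14
member 0 (0-1): L=1.9741, (cx,cy)=(0.3597,0.9331)
member 1 (0-2): L=1.6200, (cx,cy)=(1.0000,0.0000)
member 2 (1-2): L=2.0545, (cx,cy)=(0.4429,-0.8966)
member 3 (1-3): L=1.5956, (cx,cy)=(0.9971,-0.0758)
member 4 (2-3): L=1.8508, (cx,cy)=(0.3679,0.9298)
member 5 (2-4): L=1.5160, (cx,cy)=(1.0000,0.0000)
member 6 (3-4): L=1.9129, (cx,cy)=(0.4365,-0.8997)
member 7 (3-5): L=1.5456, (cx,cy)=(0.9938,0.1113)
member 8 (4-5): L=2.0186, (cx,cy)=(0.3473,0.9378)
member 9 (4-6): L=1.5640, (cx,cy)=(1.0000,0.0000)
member 10 (5-6): L=2.0804, (cx,cy)=(0.4148,-0.9099)
solve A·x = −loads:
  F[0-1] = -996.0748 N (compression)
  F[0-2] = -1977.1938 N (compression)
  F[1-2] = +1108.7003 N (tension)
  F[1-3] = -851.7702 N (compression)
  F[2-3] = -235.3444 N (compression)
  F[2-4] = -1235.2196 N (compression)
  F[3-4] = +52.1194 N (tension)
  F[3-5] = -964.6532 N (compression)
  F[4-5] = +1300.4923 N (tension)
  F[4-6] = +507.0448 N (tension)
  F[5-6] = -1222.3345 N (compression)
  Rx@0 = +2335.4400 N
  Ry@0 = +929.4217 N
  Ry@6 = +1112.2083 N

52.119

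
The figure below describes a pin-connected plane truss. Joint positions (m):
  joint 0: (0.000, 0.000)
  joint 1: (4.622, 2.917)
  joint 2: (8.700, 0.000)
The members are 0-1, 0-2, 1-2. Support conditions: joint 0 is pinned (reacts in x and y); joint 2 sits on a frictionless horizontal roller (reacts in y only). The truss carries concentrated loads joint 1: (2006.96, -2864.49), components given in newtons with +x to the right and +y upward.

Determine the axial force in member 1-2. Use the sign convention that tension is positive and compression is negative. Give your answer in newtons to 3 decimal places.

-3772.371

N=3 nodes, M=3 members, R=3 reactions → 2N=6, M+R=6
member 0 (0-1): L=5.4655, (cx,cy)=(0.8457,0.5337)
member 1 (0-2): L=8.7000, (cx,cy)=(1.0000,0.0000)
member 2 (1-2): L=5.0139, (cx,cy)=(0.8133,-0.5818)
solve A·x = −loads:
  F[0-1] = -1254.9499 N (compression)
  F[0-2] = +3068.2299 N (tension)
  F[1-2] = -3772.3713 N (compression)
  Rx@0 = -2006.9600 N
  Ry@0 = +669.7802 N
  Ry@2 = +2194.7098 N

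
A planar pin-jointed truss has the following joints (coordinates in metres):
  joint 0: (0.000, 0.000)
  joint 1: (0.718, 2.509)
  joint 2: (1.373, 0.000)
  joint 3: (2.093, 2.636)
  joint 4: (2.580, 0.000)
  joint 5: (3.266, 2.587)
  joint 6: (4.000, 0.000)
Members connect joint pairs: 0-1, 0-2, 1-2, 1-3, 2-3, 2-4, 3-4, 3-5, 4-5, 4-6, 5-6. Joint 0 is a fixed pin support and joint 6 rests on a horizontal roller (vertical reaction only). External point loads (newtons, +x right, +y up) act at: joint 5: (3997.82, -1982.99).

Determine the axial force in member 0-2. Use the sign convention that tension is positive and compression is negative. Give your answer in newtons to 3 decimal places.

3362.033

N=7 nodes, M=11 members, R=3 reactions → 2N=14, M+R=14
member 0 (0-1): L=2.6097, (cx,cy)=(0.2751,0.9614)
member 1 (0-2): L=1.3730, (cx,cy)=(1.0000,0.0000)
member 2 (1-2): L=2.5931, (cx,cy)=(0.2526,-0.9676)
member 3 (1-3): L=1.3809, (cx,cy)=(0.9958,0.0920)
member 4 (2-3): L=2.7326, (cx,cy)=(0.2635,0.9647)
member 5 (2-4): L=1.2070, (cx,cy)=(1.0000,0.0000)
member 6 (3-4): L=2.6806, (cx,cy)=(0.1817,-0.9834)
member 7 (3-5): L=1.1740, (cx,cy)=(0.9991,-0.0417)
member 8 (4-5): L=2.6764, (cx,cy)=(0.2563,0.9666)
member 9 (4-6): L=1.4200, (cx,cy)=(1.0000,0.0000)
member 10 (5-6): L=2.6891, (cx,cy)=(0.2730,-0.9620)
solve A·x = −loads:
  F[0-1] = +2310.8930 N (tension)
  F[0-2] = +3362.0333 N (tension)
  F[1-2] = -2182.8457 N (compression)
  F[1-3] = +1192.2148 N (tension)
  F[2-3] = +2189.4300 N (tension)
  F[2-4] = +2233.7676 N (tension)
  F[3-4] = -2352.4016 N (compression)
  F[3-5] = +2193.3364 N (tension)
  F[4-5] = +2393.2024 N (tension)
  F[4-6] = +1192.9845 N (tension)
  F[5-6] = -4370.6665 N (compression)
  Rx@0 = -3997.8200 N
  Ry@0 = -2221.7114 N
  Ry@6 = +4204.7014 N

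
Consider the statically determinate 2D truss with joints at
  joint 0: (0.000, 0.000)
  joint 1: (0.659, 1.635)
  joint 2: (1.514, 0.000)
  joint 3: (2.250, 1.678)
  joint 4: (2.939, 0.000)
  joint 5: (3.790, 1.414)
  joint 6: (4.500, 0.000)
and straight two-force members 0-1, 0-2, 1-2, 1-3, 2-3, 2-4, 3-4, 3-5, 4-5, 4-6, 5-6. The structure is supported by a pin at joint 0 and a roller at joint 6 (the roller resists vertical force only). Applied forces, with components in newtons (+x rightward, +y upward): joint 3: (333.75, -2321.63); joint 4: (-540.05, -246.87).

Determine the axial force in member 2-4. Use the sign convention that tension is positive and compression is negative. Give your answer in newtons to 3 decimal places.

1298.169

N=7 nodes, M=11 members, R=3 reactions → 2N=14, M+R=14
member 0 (0-1): L=1.7628, (cx,cy)=(0.3738,0.9275)
member 1 (0-2): L=1.5140, (cx,cy)=(1.0000,0.0000)
member 2 (1-2): L=1.8451, (cx,cy)=(0.4634,-0.8861)
member 3 (1-3): L=1.5916, (cx,cy)=(0.9996,0.0270)
member 4 (2-3): L=1.8323, (cx,cy)=(0.4017,0.9158)
member 5 (2-4): L=1.4250, (cx,cy)=(1.0000,0.0000)
member 6 (3-4): L=1.8139, (cx,cy)=(0.3798,-0.9251)
member 7 (3-5): L=1.5625, (cx,cy)=(0.9856,-0.1690)
member 8 (4-5): L=1.6503, (cx,cy)=(0.5157,0.8568)
member 9 (4-6): L=1.5610, (cx,cy)=(1.0000,0.0000)
member 10 (5-6): L=1.5822, (cx,cy)=(0.4487,-0.8937)
solve A·x = −loads:
  F[0-1] = -1209.7093 N (compression)
  F[0-2] = +245.9311 N (tension)
  F[1-2] = +1234.9055 N (tension)
  F[1-3] = -1024.8596 N (compression)
  F[2-3] = -1194.9481 N (compression)
  F[2-4] = +1298.1693 N (tension)
  F[3-4] = -1028.5683 N (compression)
  F[3-5] = -1468.6494 N (compression)
  F[4-5] = +1398.6411 N (tension)
  F[4-6] = +726.3191 N (tension)
  F[5-6] = -1618.6112 N (compression)
  Rx@0 = +206.3000 N
  Ry@0 = +1121.9998 N
  Ry@6 = +1446.5002 N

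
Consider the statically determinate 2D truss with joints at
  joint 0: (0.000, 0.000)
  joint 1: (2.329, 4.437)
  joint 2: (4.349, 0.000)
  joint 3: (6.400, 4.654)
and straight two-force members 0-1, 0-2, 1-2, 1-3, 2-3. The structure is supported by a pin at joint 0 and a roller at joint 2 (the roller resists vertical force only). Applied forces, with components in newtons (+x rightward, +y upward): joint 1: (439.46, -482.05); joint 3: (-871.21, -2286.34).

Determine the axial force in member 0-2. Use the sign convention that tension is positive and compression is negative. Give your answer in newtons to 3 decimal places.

N=4 nodes, M=5 members, R=3 reactions → 2N=8, M+R=8
member 0 (0-1): L=5.0111, (cx,cy)=(0.4648,0.8854)
member 1 (0-2): L=4.3490, (cx,cy)=(1.0000,0.0000)
member 2 (1-2): L=4.8752, (cx,cy)=(0.4143,-0.9101)
member 3 (1-3): L=4.0768, (cx,cy)=(0.9986,0.0532)
member 4 (2-3): L=5.0859, (cx,cy)=(0.4033,0.9151)
solve A·x = −loads:
  F[0-1] = +418.3123 N (tension)
  F[0-2] = -626.1679 N (compression)
  F[1-2] = -928.4414 N (compression)
  F[1-3] = +139.8501 N (tension)
  F[2-3] = -2506.6485 N (compression)
  Rx@0 = +431.7500 N
  Ry@0 = -370.3874 N
  Ry@2 = +3138.7774 N

-626.168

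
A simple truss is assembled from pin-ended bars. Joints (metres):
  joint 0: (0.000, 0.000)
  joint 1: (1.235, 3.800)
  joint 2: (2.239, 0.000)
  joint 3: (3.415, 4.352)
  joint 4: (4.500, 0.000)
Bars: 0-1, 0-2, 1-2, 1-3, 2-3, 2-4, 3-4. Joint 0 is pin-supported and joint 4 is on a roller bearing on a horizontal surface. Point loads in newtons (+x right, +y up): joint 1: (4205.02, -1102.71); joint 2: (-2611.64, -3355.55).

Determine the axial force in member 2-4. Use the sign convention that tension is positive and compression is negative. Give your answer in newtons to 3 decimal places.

N=5 nodes, M=7 members, R=3 reactions → 2N=10, M+R=10
member 0 (0-1): L=3.9957, (cx,cy)=(0.3091,0.9510)
member 1 (0-2): L=2.2390, (cx,cy)=(1.0000,0.0000)
member 2 (1-2): L=3.9304, (cx,cy)=(0.2554,-0.9668)
member 3 (1-3): L=2.2488, (cx,cy)=(0.9694,0.2455)
member 4 (2-3): L=4.5081, (cx,cy)=(0.2609,0.9654)
member 5 (2-4): L=2.2610, (cx,cy)=(1.0000,0.0000)
member 6 (3-4): L=4.4852, (cx,cy)=(0.2419,-0.9703)
solve A·x = −loads:
  F[0-1] = +1119.6770 N (tension)
  F[0-2] = +1247.3034 N (tension)
  F[1-2] = -3048.6403 N (compression)
  F[1-3] = -3177.3939 N (compression)
  F[2-3] = +6529.1149 N (tension)
  F[2-4] = +1376.9704 N (tension)
  F[3-4] = -5692.1703 N (compression)
  Rx@0 = -1593.3800 N
  Ry@0 = -1064.8510 N
  Ry@4 = +5523.1110 N

1376.970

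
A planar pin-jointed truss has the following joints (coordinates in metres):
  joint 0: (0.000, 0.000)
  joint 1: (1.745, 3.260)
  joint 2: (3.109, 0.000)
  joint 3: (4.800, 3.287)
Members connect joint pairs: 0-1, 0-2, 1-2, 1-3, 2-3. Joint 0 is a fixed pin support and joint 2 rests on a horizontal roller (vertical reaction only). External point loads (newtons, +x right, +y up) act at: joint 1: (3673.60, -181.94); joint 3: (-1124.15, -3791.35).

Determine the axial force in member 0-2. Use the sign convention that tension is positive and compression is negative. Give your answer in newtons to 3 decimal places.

62.652

N=4 nodes, M=5 members, R=3 reactions → 2N=8, M+R=8
member 0 (0-1): L=3.6977, (cx,cy)=(0.4719,0.8816)
member 1 (0-2): L=3.1090, (cx,cy)=(1.0000,0.0000)
member 2 (1-2): L=3.5339, (cx,cy)=(0.3860,-0.9225)
member 3 (1-3): L=3.0551, (cx,cy)=(1.0000,0.0088)
member 4 (2-3): L=3.6965, (cx,cy)=(0.4575,0.8892)
solve A·x = −loads:
  F[0-1] = +5269.5187 N (tension)
  F[0-2] = +62.6525 N (tension)
  F[1-2] = -5225.3567 N (compression)
  F[1-3] = +830.1199 N (tension)
  F[2-3] = -4271.8920 N (compression)
  Rx@0 = -2549.4500 N
  Ry@0 = -4645.8223 N
  Ry@2 = +8619.1123 N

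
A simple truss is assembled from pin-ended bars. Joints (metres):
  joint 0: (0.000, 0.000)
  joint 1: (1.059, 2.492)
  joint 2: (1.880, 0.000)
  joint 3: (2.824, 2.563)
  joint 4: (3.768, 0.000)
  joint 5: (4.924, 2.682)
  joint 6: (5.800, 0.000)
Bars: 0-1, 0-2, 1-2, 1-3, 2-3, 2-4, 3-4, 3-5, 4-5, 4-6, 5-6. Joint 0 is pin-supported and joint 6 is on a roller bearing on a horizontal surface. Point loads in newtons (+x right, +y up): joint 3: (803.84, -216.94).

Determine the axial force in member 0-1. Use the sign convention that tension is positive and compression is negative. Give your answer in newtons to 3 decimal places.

N=7 nodes, M=11 members, R=3 reactions → 2N=14, M+R=14
member 0 (0-1): L=2.7077, (cx,cy)=(0.3911,0.9203)
member 1 (0-2): L=1.8800, (cx,cy)=(1.0000,0.0000)
member 2 (1-2): L=2.6238, (cx,cy)=(0.3129,-0.9498)
member 3 (1-3): L=1.7664, (cx,cy)=(0.9992,0.0402)
member 4 (2-3): L=2.7313, (cx,cy)=(0.3456,0.9384)
member 5 (2-4): L=1.8880, (cx,cy)=(1.0000,0.0000)
member 6 (3-4): L=2.7313, (cx,cy)=(0.3456,-0.9384)
member 7 (3-5): L=2.1034, (cx,cy)=(0.9984,0.0566)
member 8 (4-5): L=2.9205, (cx,cy)=(0.3958,0.9183)
member 9 (4-6): L=2.0320, (cx,cy)=(1.0000,0.0000)
member 10 (5-6): L=2.8214, (cx,cy)=(0.3105,-0.9506)
solve A·x = −loads:
  F[0-1] = +265.0111 N (tension)
  F[0-2] = +700.1917 N (tension)
  F[1-2] = -249.1059 N (compression)
  F[1-3] = +181.7429 N (tension)
  F[2-3] = +252.1344 N (tension)
  F[2-4] = +535.1011 N (tension)
  F[3-4] = -512.7188 N (compression)
  F[3-5] = -358.4691 N (compression)
  F[4-5] = +523.9108 N (tension)
  F[4-6] = +150.5209 N (tension)
  F[5-6] = -484.8004 N (compression)
  Rx@0 = -803.8400 N
  Ry@0 = -243.9015 N
  Ry@6 = +460.8415 N

265.011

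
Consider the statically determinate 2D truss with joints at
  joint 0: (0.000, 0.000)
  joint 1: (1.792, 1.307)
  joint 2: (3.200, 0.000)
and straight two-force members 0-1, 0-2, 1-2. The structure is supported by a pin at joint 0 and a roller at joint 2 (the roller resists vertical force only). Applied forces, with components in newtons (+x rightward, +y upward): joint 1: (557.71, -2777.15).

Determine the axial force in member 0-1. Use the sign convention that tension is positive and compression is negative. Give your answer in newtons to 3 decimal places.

-1687.097

N=3 nodes, M=3 members, R=3 reactions → 2N=6, M+R=6
member 0 (0-1): L=2.2180, (cx,cy)=(0.8079,0.5893)
member 1 (0-2): L=3.2000, (cx,cy)=(1.0000,0.0000)
member 2 (1-2): L=1.9211, (cx,cy)=(0.7329,-0.6803)
solve A·x = −loads:
  F[0-1] = -1687.0974 N (compression)
  F[0-2] = +1920.7767 N (tension)
  F[1-2] = -2620.7727 N (compression)
  Rx@0 = -557.7100 N
  Ry@0 = +994.1563 N
  Ry@2 = +1782.9937 N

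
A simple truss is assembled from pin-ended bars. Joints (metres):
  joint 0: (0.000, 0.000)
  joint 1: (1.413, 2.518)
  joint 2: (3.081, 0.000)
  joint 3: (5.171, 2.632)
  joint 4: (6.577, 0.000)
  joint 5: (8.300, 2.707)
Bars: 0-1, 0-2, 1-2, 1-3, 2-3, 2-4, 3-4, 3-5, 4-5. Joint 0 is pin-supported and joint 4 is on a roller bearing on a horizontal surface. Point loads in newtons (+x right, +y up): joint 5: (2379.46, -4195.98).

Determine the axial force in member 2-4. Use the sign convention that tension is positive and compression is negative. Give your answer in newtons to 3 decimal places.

N=6 nodes, M=9 members, R=3 reactions → 2N=12, M+R=12
member 0 (0-1): L=2.8874, (cx,cy)=(0.4894,0.8721)
member 1 (0-2): L=3.0810, (cx,cy)=(1.0000,0.0000)
member 2 (1-2): L=3.0204, (cx,cy)=(0.5523,-0.8337)
member 3 (1-3): L=3.7597, (cx,cy)=(0.9995,0.0303)
member 4 (2-3): L=3.3609, (cx,cy)=(0.6219,0.7831)
member 5 (2-4): L=3.4960, (cx,cy)=(1.0000,0.0000)
member 6 (3-4): L=2.9840, (cx,cy)=(0.4712,-0.8820)
member 7 (3-5): L=3.1299, (cx,cy)=(0.9997,0.0240)
member 8 (4-5): L=3.2088, (cx,cy)=(0.5370,0.8436)
solve A·x = −loads:
  F[0-1] = +2383.4978 N (tension)
  F[0-2] = +1213.0404 N (tension)
  F[1-2] = -2402.5558 N (compression)
  F[1-3] = +2494.3848 N (tension)
  F[2-3] = +2557.6342 N (tension)
  F[2-4] = -1704.2700 N (compression)
  F[3-4] = -2217.2108 N (compression)
  F[3-5] = +5129.9073 N (tension)
  F[4-5] = -5119.5508 N (compression)
  Rx@0 = -2379.4600 N
  Ry@0 = -2078.5878 N
  Ry@4 = +6274.5678 N

-1704.270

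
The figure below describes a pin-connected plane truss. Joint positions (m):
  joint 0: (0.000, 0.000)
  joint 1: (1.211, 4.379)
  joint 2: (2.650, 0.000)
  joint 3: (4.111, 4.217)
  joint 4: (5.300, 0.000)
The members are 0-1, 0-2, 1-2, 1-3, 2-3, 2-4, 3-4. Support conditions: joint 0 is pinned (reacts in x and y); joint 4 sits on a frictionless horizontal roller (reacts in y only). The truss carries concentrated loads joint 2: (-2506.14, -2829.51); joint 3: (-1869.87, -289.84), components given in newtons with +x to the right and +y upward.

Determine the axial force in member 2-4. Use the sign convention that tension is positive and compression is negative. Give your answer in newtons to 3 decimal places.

N=5 nodes, M=7 members, R=3 reactions → 2N=10, M+R=10
member 0 (0-1): L=4.5434, (cx,cy)=(0.2665,0.9638)
member 1 (0-2): L=2.6500, (cx,cy)=(1.0000,0.0000)
member 2 (1-2): L=4.6094, (cx,cy)=(0.3122,-0.9500)
member 3 (1-3): L=2.9045, (cx,cy)=(0.9984,-0.0558)
member 4 (2-3): L=4.4629, (cx,cy)=(0.3274,0.9449)
member 5 (2-4): L=2.6500, (cx,cy)=(1.0000,0.0000)
member 6 (3-4): L=4.3814, (cx,cy)=(0.2714,-0.9625)
solve A·x = −loads:
  F[0-1] = -3078.9456 N (compression)
  F[0-2] = -3555.3400 N (compression)
  F[1-2] = +3231.2537 N (tension)
  F[1-3] = -1832.2862 N (compression)
  F[2-3] = -254.2550 N (compression)
  F[2-4] = +42.7981 N (tension)
  F[3-4] = -157.7091 N (compression)
  Rx@0 = +4376.0100 N
  Ry@0 = +2967.5591 N
  Ry@4 = +151.7909 N

42.798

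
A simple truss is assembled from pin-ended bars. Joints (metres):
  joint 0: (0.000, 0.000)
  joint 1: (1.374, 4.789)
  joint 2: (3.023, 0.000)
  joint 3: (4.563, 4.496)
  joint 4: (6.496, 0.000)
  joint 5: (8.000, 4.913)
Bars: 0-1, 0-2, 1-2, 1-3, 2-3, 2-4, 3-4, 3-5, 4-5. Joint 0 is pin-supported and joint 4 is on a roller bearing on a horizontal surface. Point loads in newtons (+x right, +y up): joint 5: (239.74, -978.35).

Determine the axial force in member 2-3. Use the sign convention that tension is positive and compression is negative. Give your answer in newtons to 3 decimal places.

N=6 nodes, M=9 members, R=3 reactions → 2N=12, M+R=12
member 0 (0-1): L=4.9822, (cx,cy)=(0.2758,0.9612)
member 1 (0-2): L=3.0230, (cx,cy)=(1.0000,0.0000)
member 2 (1-2): L=5.0650, (cx,cy)=(0.3256,-0.9455)
member 3 (1-3): L=3.2024, (cx,cy)=(0.9958,-0.0915)
member 4 (2-3): L=4.7524, (cx,cy)=(0.3240,0.9460)
member 5 (2-4): L=3.4730, (cx,cy)=(1.0000,0.0000)
member 6 (3-4): L=4.8939, (cx,cy)=(0.3950,-0.9187)
member 7 (3-5): L=3.4622, (cx,cy)=(0.9927,0.1204)
member 8 (4-5): L=5.1381, (cx,cy)=(0.2927,0.9562)
solve A·x = −loads:
  F[0-1] = +424.2863 N (tension)
  F[0-2] = +122.7297 N (tension)
  F[1-2] = -457.1660 N (compression)
  F[1-3] = +266.9699 N (tension)
  F[2-3] = +456.9127 N (tension)
  F[2-4] = -174.1702 N (compression)
  F[3-4] = -369.9669 N (compression)
  F[3-5] = +564.1465 N (tension)
  F[4-5] = -1094.2261 N (compression)
  Rx@0 = -239.7400 N
  Ry@0 = -407.8327 N
  Ry@4 = +1386.1827 N

456.913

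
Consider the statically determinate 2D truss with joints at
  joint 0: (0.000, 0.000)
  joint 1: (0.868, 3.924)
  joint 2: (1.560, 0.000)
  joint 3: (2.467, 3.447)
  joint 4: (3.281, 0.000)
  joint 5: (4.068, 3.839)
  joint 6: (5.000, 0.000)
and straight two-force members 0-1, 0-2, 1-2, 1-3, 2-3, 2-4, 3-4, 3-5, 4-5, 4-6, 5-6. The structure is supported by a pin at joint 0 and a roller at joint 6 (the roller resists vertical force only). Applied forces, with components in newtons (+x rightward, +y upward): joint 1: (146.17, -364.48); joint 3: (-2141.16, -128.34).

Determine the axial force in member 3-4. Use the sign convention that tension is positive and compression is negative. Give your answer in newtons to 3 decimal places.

N=7 nodes, M=11 members, R=3 reactions → 2N=14, M+R=14
member 0 (0-1): L=4.0189, (cx,cy)=(0.2160,0.9764)
member 1 (0-2): L=1.5600, (cx,cy)=(1.0000,0.0000)
member 2 (1-2): L=3.9846, (cx,cy)=(0.1737,-0.9848)
member 3 (1-3): L=1.6686, (cx,cy)=(0.9583,-0.2859)
member 4 (2-3): L=3.5643, (cx,cy)=(0.2545,0.9671)
member 5 (2-4): L=1.7210, (cx,cy)=(1.0000,0.0000)
member 6 (3-4): L=3.5418, (cx,cy)=(0.2298,-0.9732)
member 7 (3-5): L=1.6483, (cx,cy)=(0.9713,0.2378)
member 8 (4-5): L=3.9188, (cx,cy)=(0.2008,0.9796)
member 9 (4-6): L=1.7190, (cx,cy)=(1.0000,0.0000)
member 10 (5-6): L=3.9505, (cx,cy)=(0.2359,-0.9718)
solve A·x = −loads:
  F[0-1] = -1769.3870 N (compression)
  F[0-2] = -1612.8345 N (compression)
  F[1-2] = +1629.9649 N (tension)
  F[1-3] = -846.7368 N (compression)
  F[2-3] = -1659.8343 N (compression)
  F[2-4] = -907.3863 N (compression)
  F[3-4] = +1415.2210 N (tension)
  F[3-5] = +599.3270 N (tension)
  F[4-5] = -1405.9818 N (compression)
  F[4-6] = -299.7755 N (compression)
  F[5-6] = +1270.6724 N (tension)
  Rx@0 = +1994.9900 N
  Ry@0 = +1727.6248 N
  Ry@6 = -1234.8048 N

1415.221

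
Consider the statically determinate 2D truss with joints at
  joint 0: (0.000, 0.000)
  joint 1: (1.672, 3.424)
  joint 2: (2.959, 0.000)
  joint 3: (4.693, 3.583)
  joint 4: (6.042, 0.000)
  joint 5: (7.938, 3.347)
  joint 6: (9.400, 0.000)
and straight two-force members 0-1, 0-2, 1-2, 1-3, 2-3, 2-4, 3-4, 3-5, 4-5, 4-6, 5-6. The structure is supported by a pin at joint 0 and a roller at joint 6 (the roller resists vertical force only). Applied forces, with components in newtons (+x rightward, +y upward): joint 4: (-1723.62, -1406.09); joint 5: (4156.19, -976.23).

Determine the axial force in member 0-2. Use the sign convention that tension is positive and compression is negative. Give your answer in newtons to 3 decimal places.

2029.351

N=7 nodes, M=11 members, R=3 reactions → 2N=14, M+R=14
member 0 (0-1): L=3.8104, (cx,cy)=(0.4388,0.8986)
member 1 (0-2): L=2.9590, (cx,cy)=(1.0000,0.0000)
member 2 (1-2): L=3.6579, (cx,cy)=(0.3518,-0.9361)
member 3 (1-3): L=3.0252, (cx,cy)=(0.9986,0.0526)
member 4 (2-3): L=3.9805, (cx,cy)=(0.4356,0.9001)
member 5 (2-4): L=3.0830, (cx,cy)=(1.0000,0.0000)
member 6 (3-4): L=3.8285, (cx,cy)=(0.3524,-0.9359)
member 7 (3-5): L=3.2536, (cx,cy)=(0.9974,-0.0725)
member 8 (4-5): L=3.8467, (cx,cy)=(0.4929,0.8701)
member 9 (4-6): L=3.3580, (cx,cy)=(1.0000,0.0000)
member 10 (5-6): L=3.6524, (cx,cy)=(0.4003,-0.9164)
solve A·x = −loads:
  F[0-1] = +918.9216 N (tension)
  F[0-2] = +2029.3510 N (tension)
  F[1-2] = -842.7906 N (compression)
  F[1-3] = +700.7170 N (tension)
  F[2-3] = +876.4305 N (tension)
  F[2-4] = +1351.0309 N (tension)
  F[3-4] = -993.5700 N (compression)
  F[3-5] = +1435.4086 N (tension)
  F[4-5] = +2684.7012 N (tension)
  F[4-6] = +1401.3057 N (tension)
  F[5-6] = -3500.7496 N (compression)
  Rx@0 = -2432.5700 N
  Ry@0 = -825.7308 N
  Ry@6 = +3208.0508 N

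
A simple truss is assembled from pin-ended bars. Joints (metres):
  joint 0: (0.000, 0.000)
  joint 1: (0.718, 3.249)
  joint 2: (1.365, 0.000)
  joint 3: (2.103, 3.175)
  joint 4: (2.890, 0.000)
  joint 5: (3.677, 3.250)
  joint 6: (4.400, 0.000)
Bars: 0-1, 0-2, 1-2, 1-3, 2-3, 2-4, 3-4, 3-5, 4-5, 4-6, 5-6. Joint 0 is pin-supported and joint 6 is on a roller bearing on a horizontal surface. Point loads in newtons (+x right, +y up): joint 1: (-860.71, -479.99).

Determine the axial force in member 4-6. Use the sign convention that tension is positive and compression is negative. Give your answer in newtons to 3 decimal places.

N=7 nodes, M=11 members, R=3 reactions → 2N=14, M+R=14
member 0 (0-1): L=3.3274, (cx,cy)=(0.2158,0.9764)
member 1 (0-2): L=1.3650, (cx,cy)=(1.0000,0.0000)
member 2 (1-2): L=3.3128, (cx,cy)=(0.1953,-0.9807)
member 3 (1-3): L=1.3870, (cx,cy)=(0.9986,-0.0534)
member 4 (2-3): L=3.2596, (cx,cy)=(0.2264,0.9740)
member 5 (2-4): L=1.5250, (cx,cy)=(1.0000,0.0000)
member 6 (3-4): L=3.2711, (cx,cy)=(0.2406,-0.9706)
member 7 (3-5): L=1.5758, (cx,cy)=(0.9989,0.0476)
member 8 (4-5): L=3.3439, (cx,cy)=(0.2354,0.9719)
member 9 (4-6): L=1.5100, (cx,cy)=(1.0000,0.0000)
member 10 (5-6): L=3.3294, (cx,cy)=(0.2172,-0.9761)
solve A·x = −loads:
  F[0-1] = -1062.2459 N (compression)
  F[0-2] = -631.4935 N (compression)
  F[1-2] = +539.5092 N (tension)
  F[1-3] = +526.8760 N (tension)
  F[2-3] = -543.2256 N (compression)
  F[2-4] = -403.1365 N (compression)
  F[3-4] = +586.9518 N (tension)
  F[3-5] = +262.2172 N (tension)
  F[4-5] = -586.1763 N (compression)
  F[4-6] = -123.9623 N (compression)
  F[5-6] = +570.8524 N (tension)
  Rx@0 = +860.7100 N
  Ry@0 = +1037.2204 N
  Ry@6 = -557.2304 N

-123.962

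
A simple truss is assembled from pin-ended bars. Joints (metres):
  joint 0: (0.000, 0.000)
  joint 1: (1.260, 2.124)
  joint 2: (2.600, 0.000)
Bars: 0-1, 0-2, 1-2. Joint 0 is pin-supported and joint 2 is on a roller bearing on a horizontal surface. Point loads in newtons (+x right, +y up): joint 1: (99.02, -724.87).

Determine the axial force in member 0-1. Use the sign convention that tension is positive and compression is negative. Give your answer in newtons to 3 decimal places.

N=3 nodes, M=3 members, R=3 reactions → 2N=6, M+R=6
member 0 (0-1): L=2.4696, (cx,cy)=(0.5102,0.8601)
member 1 (0-2): L=2.6000, (cx,cy)=(1.0000,0.0000)
member 2 (1-2): L=2.5114, (cx,cy)=(0.5336,-0.8458)
solve A·x = −loads:
  F[0-1] = -340.3215 N (compression)
  F[0-2] = +272.6527 N (tension)
  F[1-2] = -510.9938 N (compression)
  Rx@0 = -99.0200 N
  Ry@0 = +292.6951 N
  Ry@2 = +432.1749 N

-340.322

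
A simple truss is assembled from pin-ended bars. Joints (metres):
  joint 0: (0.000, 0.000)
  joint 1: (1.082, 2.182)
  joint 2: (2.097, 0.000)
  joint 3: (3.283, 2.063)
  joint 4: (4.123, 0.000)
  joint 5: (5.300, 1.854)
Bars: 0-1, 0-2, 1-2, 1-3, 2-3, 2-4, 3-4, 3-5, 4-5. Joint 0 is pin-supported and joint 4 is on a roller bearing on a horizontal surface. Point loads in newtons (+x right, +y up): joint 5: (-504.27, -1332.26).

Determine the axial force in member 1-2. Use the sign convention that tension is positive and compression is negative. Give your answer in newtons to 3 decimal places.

N=6 nodes, M=9 members, R=3 reactions → 2N=12, M+R=12
member 0 (0-1): L=2.4355, (cx,cy)=(0.4443,0.8959)
member 1 (0-2): L=2.0970, (cx,cy)=(1.0000,0.0000)
member 2 (1-2): L=2.4065, (cx,cy)=(0.4218,-0.9067)
member 3 (1-3): L=2.2042, (cx,cy)=(0.9985,-0.0540)
member 4 (2-3): L=2.3796, (cx,cy)=(0.4984,0.8669)
member 5 (2-4): L=2.0260, (cx,cy)=(1.0000,0.0000)
member 6 (3-4): L=2.2275, (cx,cy)=(0.3771,-0.9262)
member 7 (3-5): L=2.0278, (cx,cy)=(0.9947,-0.1031)
member 8 (4-5): L=2.1961, (cx,cy)=(0.5360,0.8442)
solve A·x = −loads:
  F[0-1] = +171.4099 N (tension)
  F[0-2] = -580.4197 N (compression)
  F[1-2] = -178.3952 N (compression)
  F[1-3] = +151.6126 N (tension)
  F[2-3] = +186.5758 N (tension)
  F[2-4] = -748.6509 N (compression)
  F[3-4] = -201.6575 N (compression)
  F[3-5] = +322.1439 N (tension)
  F[4-5] = -1538.7260 N (compression)
  Rx@0 = +504.2700 N
  Ry@0 = -153.5662 N
  Ry@4 = +1485.8262 N

-178.395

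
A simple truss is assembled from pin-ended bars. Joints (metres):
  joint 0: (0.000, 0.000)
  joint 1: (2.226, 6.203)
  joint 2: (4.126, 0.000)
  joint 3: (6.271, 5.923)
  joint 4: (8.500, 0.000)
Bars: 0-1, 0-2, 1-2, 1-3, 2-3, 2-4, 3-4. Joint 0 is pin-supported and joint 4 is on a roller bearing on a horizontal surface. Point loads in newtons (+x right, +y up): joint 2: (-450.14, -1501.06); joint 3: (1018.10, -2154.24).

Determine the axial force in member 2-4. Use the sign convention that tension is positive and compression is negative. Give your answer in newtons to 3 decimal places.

1139.297

N=5 nodes, M=7 members, R=3 reactions → 2N=10, M+R=10
member 0 (0-1): L=6.5903, (cx,cy)=(0.3378,0.9412)
member 1 (0-2): L=4.1260, (cx,cy)=(1.0000,0.0000)
member 2 (1-2): L=6.4875, (cx,cy)=(0.2929,-0.9562)
member 3 (1-3): L=4.0547, (cx,cy)=(0.9976,-0.0691)
member 4 (2-3): L=6.2994, (cx,cy)=(0.3405,0.9402)
member 5 (2-4): L=4.3740, (cx,cy)=(1.0000,0.0000)
member 6 (3-4): L=6.3285, (cx,cy)=(0.3522,-0.9359)
solve A·x = −loads:
  F[0-1] = -667.1164 N (compression)
  F[0-2] = +793.2907 N (tension)
  F[1-2] = +687.5970 N (tension)
  F[1-3] = -427.7300 N (compression)
  F[2-3] = +897.2296 N (tension)
  F[2-4] = +1139.2965 N (tension)
  F[3-4] = -3234.6699 N (compression)
  Rx@0 = -567.9600 N
  Ry@0 = +627.9095 N
  Ry@4 = +3027.3905 N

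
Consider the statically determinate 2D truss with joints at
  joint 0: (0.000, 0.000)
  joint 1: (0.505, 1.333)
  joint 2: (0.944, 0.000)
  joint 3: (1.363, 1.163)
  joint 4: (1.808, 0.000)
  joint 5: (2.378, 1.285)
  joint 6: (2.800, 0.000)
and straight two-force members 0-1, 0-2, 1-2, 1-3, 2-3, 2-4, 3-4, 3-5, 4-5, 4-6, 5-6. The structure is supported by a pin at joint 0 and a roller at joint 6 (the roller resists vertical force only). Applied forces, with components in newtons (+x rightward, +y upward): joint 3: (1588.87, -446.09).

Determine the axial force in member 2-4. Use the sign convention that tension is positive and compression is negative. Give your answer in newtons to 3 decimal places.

N=7 nodes, M=11 members, R=3 reactions → 2N=14, M+R=14
member 0 (0-1): L=1.4255, (cx,cy)=(0.3543,0.9351)
member 1 (0-2): L=0.9440, (cx,cy)=(1.0000,0.0000)
member 2 (1-2): L=1.4034, (cx,cy)=(0.3128,-0.9498)
member 3 (1-3): L=0.8747, (cx,cy)=(0.9809,-0.1944)
member 4 (2-3): L=1.2362, (cx,cy)=(0.3389,0.9408)
member 5 (2-4): L=0.8640, (cx,cy)=(1.0000,0.0000)
member 6 (3-4): L=1.2452, (cx,cy)=(0.3574,-0.9340)
member 7 (3-5): L=1.0223, (cx,cy)=(0.9929,0.1193)
member 8 (4-5): L=1.4057, (cx,cy)=(0.4055,0.9141)
member 9 (4-6): L=0.9920, (cx,cy)=(1.0000,0.0000)
member 10 (5-6): L=1.3525, (cx,cy)=(0.3120,-0.9501)
solve A·x = −loads:
  F[0-1] = +460.9020 N (tension)
  F[0-2] = +1425.5846 N (tension)
  F[1-2] = -521.8977 N (compression)
  F[1-3] = +332.8857 N (tension)
  F[2-3] = +526.8971 N (tension)
  F[2-4] = +1083.7411 N (tension)
  F[3-4] = -1031.1612 N (compression)
  F[3-5] = -720.3892 N (compression)
  F[4-5] = +1053.5649 N (tension)
  F[4-6] = +288.0433 N (tension)
  F[5-6] = -923.1853 N (compression)
  Rx@0 = -1588.8700 N
  Ry@0 = -431.0087 N
  Ry@6 = +877.0987 N

1083.741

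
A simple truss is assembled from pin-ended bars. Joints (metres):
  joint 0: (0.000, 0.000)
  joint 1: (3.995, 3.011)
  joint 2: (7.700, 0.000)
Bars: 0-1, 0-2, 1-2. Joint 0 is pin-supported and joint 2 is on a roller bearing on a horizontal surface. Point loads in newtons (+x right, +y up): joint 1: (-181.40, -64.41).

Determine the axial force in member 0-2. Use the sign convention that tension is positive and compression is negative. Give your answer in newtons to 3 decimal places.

-46.164

N=3 nodes, M=3 members, R=3 reactions → 2N=6, M+R=6
member 0 (0-1): L=5.0026, (cx,cy)=(0.7986,0.6019)
member 1 (0-2): L=7.7000, (cx,cy)=(1.0000,0.0000)
member 2 (1-2): L=4.7742, (cx,cy)=(0.7760,-0.6307)
solve A·x = −loads:
  F[0-1] = -169.3455 N (compression)
  F[0-2] = -46.1637 N (compression)
  F[1-2] = +59.4859 N (tension)
  Rx@0 = +181.4000 N
  Ry@0 = +101.9266 N
  Ry@2 = -37.5166 N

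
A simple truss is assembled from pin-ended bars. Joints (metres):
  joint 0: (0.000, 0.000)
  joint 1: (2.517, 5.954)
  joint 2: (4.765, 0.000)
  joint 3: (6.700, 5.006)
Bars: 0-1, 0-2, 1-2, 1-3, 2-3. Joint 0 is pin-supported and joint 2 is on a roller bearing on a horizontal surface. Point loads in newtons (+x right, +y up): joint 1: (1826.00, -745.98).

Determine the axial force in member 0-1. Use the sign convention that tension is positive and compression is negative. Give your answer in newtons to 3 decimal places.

2095.049

N=4 nodes, M=5 members, R=3 reactions → 2N=8, M+R=8
member 0 (0-1): L=6.4642, (cx,cy)=(0.3894,0.9211)
member 1 (0-2): L=4.7650, (cx,cy)=(1.0000,0.0000)
member 2 (1-2): L=6.3642, (cx,cy)=(0.3532,-0.9355)
member 3 (1-3): L=4.2891, (cx,cy)=(0.9753,-0.2210)
member 4 (2-3): L=5.3670, (cx,cy)=(0.3605,0.9327)
solve A·x = −loads:
  F[0-1] = +2095.0493 N (tension)
  F[0-2] = +1010.2348 N (tension)
  F[1-2] = -2860.0456 N (compression)
  F[1-3] = -0.0000 N (compression)
  F[2-3] = +0.0000 N (tension)
  Rx@0 = -1826.0000 N
  Ry@0 = -1929.7043 N
  Ry@2 = +2675.6843 N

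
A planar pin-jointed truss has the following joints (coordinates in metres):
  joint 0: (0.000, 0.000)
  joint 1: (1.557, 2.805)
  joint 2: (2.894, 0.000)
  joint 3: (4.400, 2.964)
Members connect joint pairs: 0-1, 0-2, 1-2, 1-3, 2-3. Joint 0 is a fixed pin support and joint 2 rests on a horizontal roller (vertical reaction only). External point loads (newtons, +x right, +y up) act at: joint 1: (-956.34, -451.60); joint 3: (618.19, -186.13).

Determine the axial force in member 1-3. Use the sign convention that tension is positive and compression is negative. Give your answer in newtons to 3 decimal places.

734.755

N=4 nodes, M=5 members, R=3 reactions → 2N=8, M+R=8
member 0 (0-1): L=3.2082, (cx,cy)=(0.4853,0.8743)
member 1 (0-2): L=2.8940, (cx,cy)=(1.0000,0.0000)
member 2 (1-2): L=3.1073, (cx,cy)=(0.4303,-0.9027)
member 3 (1-3): L=2.8474, (cx,cy)=(0.9984,0.0558)
member 4 (2-3): L=3.3247, (cx,cy)=(0.4530,0.8915)
solve A·x = −loads:
  F[0-1] = -463.8525 N (compression)
  F[0-2] = -113.0306 N (compression)
  F[1-2] = -5.5497 N (compression)
  F[1-3] = +734.7549 N (tension)
  F[2-3] = -254.7987 N (compression)
  Rx@0 = +338.1500 N
  Ry@0 = +405.5618 N
  Ry@2 = +232.1682 N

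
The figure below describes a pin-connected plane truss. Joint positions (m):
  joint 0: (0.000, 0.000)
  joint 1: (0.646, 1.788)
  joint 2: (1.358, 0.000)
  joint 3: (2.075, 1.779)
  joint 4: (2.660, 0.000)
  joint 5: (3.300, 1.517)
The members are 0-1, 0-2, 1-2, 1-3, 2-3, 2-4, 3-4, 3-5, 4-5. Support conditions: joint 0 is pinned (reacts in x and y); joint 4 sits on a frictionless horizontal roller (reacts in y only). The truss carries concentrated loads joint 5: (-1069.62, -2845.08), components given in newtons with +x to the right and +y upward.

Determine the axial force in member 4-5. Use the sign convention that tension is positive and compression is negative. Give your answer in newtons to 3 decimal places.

N=6 nodes, M=9 members, R=3 reactions → 2N=12, M+R=12
member 0 (0-1): L=1.9011, (cx,cy)=(0.3398,0.9405)
member 1 (0-2): L=1.3580, (cx,cy)=(1.0000,0.0000)
member 2 (1-2): L=1.9245, (cx,cy)=(0.3700,-0.9290)
member 3 (1-3): L=1.4290, (cx,cy)=(1.0000,-0.0063)
member 4 (2-3): L=1.9181, (cx,cy)=(0.3738,0.9275)
member 5 (2-4): L=1.3020, (cx,cy)=(1.0000,0.0000)
member 6 (3-4): L=1.8727, (cx,cy)=(0.3124,-0.9500)
member 7 (3-5): L=1.2527, (cx,cy)=(0.9779,-0.2091)
member 8 (4-5): L=1.6465, (cx,cy)=(0.3887,0.9214)
solve A·x = −loads:
  F[0-1] = +79.2404 N (tension)
  F[0-2] = -1096.5459 N (compression)
  F[1-2] = -80.6016 N (compression)
  F[1-3] = +56.7461 N (tension)
  F[2-3] = +80.7360 N (tension)
  F[2-4] = -1156.5454 N (compression)
  F[3-4] = -105.4376 N (compression)
  F[3-5] = +122.5729 N (tension)
  F[4-5] = -3060.0871 N (compression)
  Rx@0 = +1069.6200 N
  Ry@0 = -74.5254 N
  Ry@4 = +2919.6054 N

-3060.087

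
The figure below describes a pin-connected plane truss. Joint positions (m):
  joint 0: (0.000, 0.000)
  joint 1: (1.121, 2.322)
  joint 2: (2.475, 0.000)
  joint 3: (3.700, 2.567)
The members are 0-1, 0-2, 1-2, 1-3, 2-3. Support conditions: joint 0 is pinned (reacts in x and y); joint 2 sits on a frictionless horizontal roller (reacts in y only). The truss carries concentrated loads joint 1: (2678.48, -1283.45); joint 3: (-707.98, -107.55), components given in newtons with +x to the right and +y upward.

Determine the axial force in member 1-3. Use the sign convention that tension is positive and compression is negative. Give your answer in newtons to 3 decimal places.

N=4 nodes, M=5 members, R=3 reactions → 2N=8, M+R=8
member 0 (0-1): L=2.5784, (cx,cy)=(0.4348,0.9005)
member 1 (0-2): L=2.4750, (cx,cy)=(1.0000,0.0000)
member 2 (1-2): L=2.6879, (cx,cy)=(0.5037,-0.8639)
member 3 (1-3): L=2.5906, (cx,cy)=(0.9955,0.0946)
member 4 (2-3): L=2.8443, (cx,cy)=(0.4307,0.9025)
solve A·x = −loads:
  F[0-1] = +1254.4588 N (tension)
  F[0-2] = +1425.1116 N (tension)
  F[1-2] = -2869.0900 N (compression)
  F[1-3] = -690.9353 N (compression)
  F[2-3] = -46.7663 N (compression)
  Rx@0 = -1970.5000 N
  Ry@0 = -1129.6983 N
  Ry@2 = +2520.6983 N

-690.935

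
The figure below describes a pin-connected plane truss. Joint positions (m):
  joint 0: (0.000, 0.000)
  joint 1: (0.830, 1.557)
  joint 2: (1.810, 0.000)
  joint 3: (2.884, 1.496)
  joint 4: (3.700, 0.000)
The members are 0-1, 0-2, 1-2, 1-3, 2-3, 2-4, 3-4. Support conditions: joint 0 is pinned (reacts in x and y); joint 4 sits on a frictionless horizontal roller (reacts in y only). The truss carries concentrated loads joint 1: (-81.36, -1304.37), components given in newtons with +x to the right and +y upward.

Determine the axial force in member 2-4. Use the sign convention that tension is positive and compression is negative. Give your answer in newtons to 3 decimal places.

N=5 nodes, M=7 members, R=3 reactions → 2N=10, M+R=10
member 0 (0-1): L=1.7644, (cx,cy)=(0.4704,0.8824)
member 1 (0-2): L=1.8100, (cx,cy)=(1.0000,0.0000)
member 2 (1-2): L=1.8397, (cx,cy)=(0.5327,-0.8463)
member 3 (1-3): L=2.0549, (cx,cy)=(0.9996,-0.0297)
member 4 (2-3): L=1.8416, (cx,cy)=(0.5832,0.8123)
member 5 (2-4): L=1.8900, (cx,cy)=(1.0000,0.0000)
member 6 (3-4): L=1.7041, (cx,cy)=(0.4789,-0.8779)
solve A·x = −loads:
  F[0-1] = -1185.3462 N (compression)
  F[0-2] = +476.2407 N (tension)
  F[1-2] = -294.0672 N (compression)
  F[1-3] = -319.7369 N (compression)
  F[2-3] = +306.3671 N (tension)
  F[2-4] = +140.9262 N (tension)
  F[3-4] = -294.3001 N (compression)
  Rx@0 = +81.3600 N
  Ry@0 = +1046.0052 N
  Ry@4 = +258.3648 N

140.926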